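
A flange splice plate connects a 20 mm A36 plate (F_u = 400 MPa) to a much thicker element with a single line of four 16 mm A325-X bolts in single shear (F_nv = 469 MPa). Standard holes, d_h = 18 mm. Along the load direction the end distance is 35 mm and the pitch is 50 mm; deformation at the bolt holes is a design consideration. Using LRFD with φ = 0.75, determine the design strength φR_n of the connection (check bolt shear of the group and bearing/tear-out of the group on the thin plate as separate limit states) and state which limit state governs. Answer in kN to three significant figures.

Bolt shear: A_b = π·16²/4 = 201.1 mm²; R_n = 469 × 201.1 × 4 × 1 / 1000 = 377.2 kN → 0.75 × 377.2 = 283 kN.
Bearing (1.2 l_c t F_u ≤ 2.4 d t F_u): upper limit = 2.4·16·20·400 / 1000 = 307.2 kN.
  Edge l_c = 35 − 18/2 = 26 → r_n = 249.6 kN; interior l_c = 50 − 18 = 32 → r_n = 307.2 kN.
  R_n,bearing = 1·249.6 + 3·307.2 = 1171 kN → 0.75 × 1171 = 878 kN.
Bolt shear governs: 283 kN.

283 kN (bolt shear governs)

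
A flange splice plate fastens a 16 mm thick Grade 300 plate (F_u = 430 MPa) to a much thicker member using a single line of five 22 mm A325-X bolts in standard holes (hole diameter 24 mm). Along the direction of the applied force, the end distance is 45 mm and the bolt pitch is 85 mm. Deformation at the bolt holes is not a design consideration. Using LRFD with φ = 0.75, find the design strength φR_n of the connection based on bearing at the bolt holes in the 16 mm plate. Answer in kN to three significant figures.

Per bolt r_n = 1.5 l_c t F_u ≤ 3.0 d t F_u; upper limit = 3.0 × 22 × 16 × 430 / 1000 = 454.1 kN.
Edge bolt: l_c = 45 − 24/2 = 33 mm → 1.5 × 33 × 16 × 430 / 1000 = 340.6 → r_n = 340.6 kN.
Interior bolts: l_c = 85 − 24 = 61 mm → 1.5 × 61 × 16 × 430 / 1000 = 629.5 → r_n = 454.1 kN.
R_n = 1 × 340.6 + 4 × 454.1 = 2157 kN.
Design strength φR_n = 0.75 × 2157 = 1620 kN.

1620 kN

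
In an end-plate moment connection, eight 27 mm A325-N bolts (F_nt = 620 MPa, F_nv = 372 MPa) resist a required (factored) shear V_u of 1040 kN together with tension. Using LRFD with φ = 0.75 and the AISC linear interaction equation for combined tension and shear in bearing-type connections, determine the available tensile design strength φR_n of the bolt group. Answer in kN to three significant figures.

1040 kN

A_b = π·27²/4 = 572.6 mm²; f_rv = 1040 × 1000 / (8 × 572.6) = 227.1 MPa.
F'_nt = 1.3 F_nt − (F_nt / φF_nv) f_rv = 1.3·620 − (620/(0.75·372))·227.1 = 301.4 MPa, capped at F_nt → F'_nt = 301.4 MPa.
R_n = F'_nt · A_b · n = 301.4 × 572.6 × 8 / 1000 = 1381 kN.
Design strength φR_n = 0.75 × 1381 = 1040 kN.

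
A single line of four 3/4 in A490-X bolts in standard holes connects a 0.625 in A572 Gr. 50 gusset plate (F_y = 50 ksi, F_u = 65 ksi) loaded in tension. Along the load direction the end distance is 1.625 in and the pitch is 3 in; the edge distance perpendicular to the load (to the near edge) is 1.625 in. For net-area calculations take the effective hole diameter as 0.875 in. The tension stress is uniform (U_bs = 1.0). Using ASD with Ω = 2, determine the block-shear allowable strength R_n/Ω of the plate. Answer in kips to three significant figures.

116 kips

Shear plane L_v = 1.625 + 3·3 = 10.62 in; A_gv = 10.62 × 0.625 = 6.641 in².
A_nv = (10.62 − 3.5·0.875) × 0.625 = 4.727 in².
A_nt = (1.625 − 0.5·0.875) × 0.625 = 0.7422 in².
0.6 F_u A_nv = 184.3 kips; 0.6 F_y A_gv = 199.2 kips → shear rupture governs the shear term.
R_n = 184.3 + 1.0 × 65 × 0.7422 = 232.6 kips.
Allowable strength R_n/Ω = 232.6 / 2 = 116 kips.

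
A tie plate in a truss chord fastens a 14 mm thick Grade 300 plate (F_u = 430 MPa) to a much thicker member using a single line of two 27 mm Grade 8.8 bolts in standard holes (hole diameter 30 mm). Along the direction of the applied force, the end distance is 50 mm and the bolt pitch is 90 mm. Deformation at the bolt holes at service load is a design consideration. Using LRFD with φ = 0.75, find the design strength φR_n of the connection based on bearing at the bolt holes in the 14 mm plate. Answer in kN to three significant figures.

482 kN

Per bolt r_n = 1.2 l_c t F_u ≤ 2.4 d t F_u; upper limit = 2.4 × 27 × 14 × 430 / 1000 = 390.1 kN.
Edge bolt: l_c = 50 − 30/2 = 35 mm → 1.2 × 35 × 14 × 430 / 1000 = 252.8 → r_n = 252.8 kN.
Interior bolts: l_c = 90 − 30 = 60 mm → 1.2 × 60 × 14 × 430 / 1000 = 433.4 → r_n = 390.1 kN.
R_n = 1 × 252.8 + 1 × 390.1 = 642.9 kN.
Design strength φR_n = 0.75 × 642.9 = 482 kN.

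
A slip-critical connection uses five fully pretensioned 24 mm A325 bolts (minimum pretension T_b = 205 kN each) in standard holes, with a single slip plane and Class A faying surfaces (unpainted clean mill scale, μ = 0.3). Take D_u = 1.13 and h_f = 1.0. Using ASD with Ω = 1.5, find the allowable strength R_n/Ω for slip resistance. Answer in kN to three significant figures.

232 kN

R_n = μ · D_u · h_f · T_b · n_s · n_b = 0.3 × 1.13 × 1.0 × 205 × 1 × 5 = 347.5 kN.
Allowable strength R_n/Ω = 347.5 / 1.5 = 232 kN.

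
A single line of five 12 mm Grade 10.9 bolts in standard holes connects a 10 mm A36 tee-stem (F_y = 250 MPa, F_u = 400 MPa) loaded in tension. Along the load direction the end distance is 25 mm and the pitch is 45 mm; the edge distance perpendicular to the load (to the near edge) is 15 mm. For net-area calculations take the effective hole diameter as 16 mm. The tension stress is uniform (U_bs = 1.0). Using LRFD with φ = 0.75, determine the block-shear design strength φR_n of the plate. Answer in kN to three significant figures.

Shear plane L_v = 25 + 4·45 = 205 mm; A_gv = 205 × 10 = 2050 mm².
A_nv = (205 − 4.5·16) × 10 = 1330 mm².
A_nt = (15 − 0.5·16) × 10 = 70 mm².
0.6 F_u A_nv = 319.2 kN; 0.6 F_y A_gv = 307.5 kN → shear yielding governs the shear term.
R_n = 307.5 + 1.0 × 400 × 70 / 1000 = 335.5 kN.
Design strength φR_n = 0.75 × 335.5 = 252 kN.

252 kN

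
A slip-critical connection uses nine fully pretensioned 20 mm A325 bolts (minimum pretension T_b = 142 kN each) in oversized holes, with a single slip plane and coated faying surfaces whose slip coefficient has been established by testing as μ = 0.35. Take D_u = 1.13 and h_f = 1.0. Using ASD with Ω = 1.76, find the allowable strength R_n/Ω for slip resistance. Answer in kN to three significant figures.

287 kN

R_n = μ · D_u · h_f · T_b · n_s · n_b = 0.35 × 1.13 × 1.0 × 142 × 1 × 9 = 505.4 kN.
Allowable strength R_n/Ω = 505.4 / 1.76 = 287 kN.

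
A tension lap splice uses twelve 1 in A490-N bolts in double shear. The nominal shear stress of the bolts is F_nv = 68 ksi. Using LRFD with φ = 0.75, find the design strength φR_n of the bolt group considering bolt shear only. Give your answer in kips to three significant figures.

A_b = π × 1² / 4 = 0.7854 in².
R_n = F_nv · A_b · n · n_s = 68 × 0.7854 × 12 × 2 = 1282 kips.
Design strength φR_n = 0.75 × 1282 = 961 kips.

961 kips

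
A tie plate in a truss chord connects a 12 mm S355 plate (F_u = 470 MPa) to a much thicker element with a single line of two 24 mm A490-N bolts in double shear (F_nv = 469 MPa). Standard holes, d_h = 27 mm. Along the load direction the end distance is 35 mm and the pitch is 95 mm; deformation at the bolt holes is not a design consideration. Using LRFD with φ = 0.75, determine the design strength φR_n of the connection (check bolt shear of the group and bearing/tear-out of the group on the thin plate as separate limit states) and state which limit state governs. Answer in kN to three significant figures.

441 kN (bearing governs)

Bolt shear: A_b = π·24²/4 = 452.4 mm²; R_n = 469 × 452.4 × 2 × 2 / 1000 = 848.7 kN → 0.75 × 848.7 = 637 kN.
Bearing (1.5 l_c t F_u ≤ 3.0 d t F_u): upper limit = 3.0·24·12·470 / 1000 = 406.1 kN.
  Edge l_c = 35 − 27/2 = 21.5 → r_n = 181.9 kN; interior l_c = 95 − 27 = 68 → r_n = 406.1 kN.
  R_n,bearing = 1·181.9 + 1·406.1 = 588 kN → 0.75 × 588 = 441 kN.
Bearing governs: 441 kN.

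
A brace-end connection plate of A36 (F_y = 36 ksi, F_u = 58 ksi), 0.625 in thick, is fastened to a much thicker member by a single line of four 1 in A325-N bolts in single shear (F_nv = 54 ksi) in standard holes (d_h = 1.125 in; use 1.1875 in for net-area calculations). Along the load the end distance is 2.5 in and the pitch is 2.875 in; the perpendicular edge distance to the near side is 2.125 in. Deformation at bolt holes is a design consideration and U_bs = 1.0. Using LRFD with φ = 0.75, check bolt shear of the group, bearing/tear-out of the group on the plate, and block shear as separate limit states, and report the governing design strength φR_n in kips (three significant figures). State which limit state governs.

Bolt shear: A_b = π·1²/4 = 0.7854 in²; R_n = 54 × 0.7854 × 4 × 1 = 169.6 kips → 0.75 × 169.6 = 127 kips.
Bearing: edge l_c = 1.938, r_n = 84.28 kips; interior l_c = 1.75, r_n = 76.12 kips; R_n = 84.28 + 3·76.12 = 312.7 kips → 234 kips.
Block shear: A_gv = 6.953, A_nv = 4.355, A_nt = 0.957 in²; R_n = min(0.6F_uA_nv, 0.6F_yA_gv) + U_bs·F_u·A_nt = 205.7 kips → 154 kips.
Bolt shear governs: 127 kips.

127 kips (bolt shear governs)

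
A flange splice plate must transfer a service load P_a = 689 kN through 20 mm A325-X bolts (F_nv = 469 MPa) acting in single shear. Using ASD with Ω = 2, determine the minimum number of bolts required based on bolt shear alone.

A_b = π·20²/4 = 314.2 mm².
Per-bolt allowable strength R_n/Ω = 469 × 314.2 × 1 / 1000 / 2 = 73.67 kN.
n ≥ 689 / 73.67 = 9.352 → use 10 bolts.

10 bolts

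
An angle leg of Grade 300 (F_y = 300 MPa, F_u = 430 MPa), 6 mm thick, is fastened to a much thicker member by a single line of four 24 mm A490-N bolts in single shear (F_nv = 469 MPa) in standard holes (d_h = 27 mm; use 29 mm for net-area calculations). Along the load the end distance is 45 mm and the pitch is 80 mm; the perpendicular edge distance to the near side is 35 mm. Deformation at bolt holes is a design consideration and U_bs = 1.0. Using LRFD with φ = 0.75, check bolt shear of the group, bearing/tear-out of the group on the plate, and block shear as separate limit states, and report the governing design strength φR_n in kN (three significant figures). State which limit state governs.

Bolt shear: A_b = π·24²/4 = 452.4 mm²; R_n = 469 × 452.4 × 4 × 1 / 1000 = 848.7 kN → 0.75 × 848.7 = 637 kN.
Bearing: edge l_c = 31.5, r_n = 97.52 kN; interior l_c = 53, r_n = 148.6 kN; R_n = 97.52 + 3·148.6 = 543.3 kN → 408 kN.
Block shear: A_gv = 1710, A_nv = 1101, A_nt = 123 mm²; R_n = min(0.6F_uA_nv, 0.6F_yA_gv) + U_bs·F_u·A_nt = 336.9 kN → 253 kN.
Block shear governs: 253 kN.

253 kN (block shear governs)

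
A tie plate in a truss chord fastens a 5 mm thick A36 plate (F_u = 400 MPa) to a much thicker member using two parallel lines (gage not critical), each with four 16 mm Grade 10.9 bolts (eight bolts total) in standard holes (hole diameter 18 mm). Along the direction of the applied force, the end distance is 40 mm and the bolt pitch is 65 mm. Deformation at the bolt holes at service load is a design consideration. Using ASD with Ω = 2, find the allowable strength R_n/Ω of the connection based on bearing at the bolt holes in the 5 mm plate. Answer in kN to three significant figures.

305 kN

Per bolt r_n = 1.2 l_c t F_u ≤ 2.4 d t F_u; upper limit = 2.4 × 16 × 5 × 400 / 1000 = 76.8 kN.
Edge bolt: l_c = 40 − 18/2 = 31 mm → 1.2 × 31 × 5 × 400 / 1000 = 74.4 → r_n = 74.4 kN.
Interior bolts: l_c = 65 − 18 = 47 mm → 1.2 × 47 × 5 × 400 / 1000 = 112.8 → r_n = 76.8 kN.
R_n = 2 × 74.4 + 6 × 76.8 = 609.6 kN.
Allowable strength R_n/Ω = 609.6 / 2 = 305 kN.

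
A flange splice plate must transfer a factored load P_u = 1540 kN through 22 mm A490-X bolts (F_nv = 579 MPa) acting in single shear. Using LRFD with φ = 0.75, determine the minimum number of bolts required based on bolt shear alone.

A_b = π·22²/4 = 380.1 mm².
Per-bolt design strength φR_n = 0.75 × 579 × 380.1 × 1 / 1000 = 165.1 kN.
n ≥ 1540 / 165.1 = 9.329 → use 10 bolts.

10 bolts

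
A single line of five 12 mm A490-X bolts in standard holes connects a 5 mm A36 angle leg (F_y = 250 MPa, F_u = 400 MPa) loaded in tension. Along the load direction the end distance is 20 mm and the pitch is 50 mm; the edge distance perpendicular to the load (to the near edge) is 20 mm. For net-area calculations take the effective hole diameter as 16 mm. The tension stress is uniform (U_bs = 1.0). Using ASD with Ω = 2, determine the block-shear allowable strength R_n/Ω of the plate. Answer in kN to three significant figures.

Shear plane L_v = 20 + 4·50 = 220 mm; A_gv = 220 × 5 = 1100 mm².
A_nv = (220 − 4.5·16) × 5 = 740 mm².
A_nt = (20 − 0.5·16) × 5 = 60 mm².
0.6 F_u A_nv = 177.6 kN; 0.6 F_y A_gv = 165 kN → shear yielding governs the shear term.
R_n = 165 + 1.0 × 400 × 60 / 1000 = 189 kN.
Allowable strength R_n/Ω = 189 / 2 = 94.5 kN.

94.5 kN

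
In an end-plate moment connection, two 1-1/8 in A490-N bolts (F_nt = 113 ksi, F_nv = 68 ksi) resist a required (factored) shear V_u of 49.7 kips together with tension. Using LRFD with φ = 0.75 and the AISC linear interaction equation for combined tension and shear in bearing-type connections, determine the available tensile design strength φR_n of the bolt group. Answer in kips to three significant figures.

A_b = π·1.125²/4 = 0.994 in²; f_rv = 49.7 / (2 × 0.994) = 25 ksi.
F'_nt = 1.3 F_nt − (F_nt / φF_nv) f_rv = 1.3·113 − (113/(0.75·68))·25 = 91.51 ksi, capped at F_nt → F'_nt = 91.51 ksi.
R_n = F'_nt · A_b · n = 91.51 × 0.994 × 2 = 181.9 kips.
Design strength φR_n = 0.75 × 181.9 = 136 kips.

136 kips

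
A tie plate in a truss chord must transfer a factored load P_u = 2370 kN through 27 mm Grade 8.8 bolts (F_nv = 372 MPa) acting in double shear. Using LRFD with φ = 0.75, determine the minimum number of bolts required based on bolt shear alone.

8 bolts

A_b = π·27²/4 = 572.6 mm².
Per-bolt design strength φR_n = 0.75 × 372 × 572.6 × 2 / 1000 = 319.5 kN.
n ≥ 2370 / 319.5 = 7.418 → use 8 bolts.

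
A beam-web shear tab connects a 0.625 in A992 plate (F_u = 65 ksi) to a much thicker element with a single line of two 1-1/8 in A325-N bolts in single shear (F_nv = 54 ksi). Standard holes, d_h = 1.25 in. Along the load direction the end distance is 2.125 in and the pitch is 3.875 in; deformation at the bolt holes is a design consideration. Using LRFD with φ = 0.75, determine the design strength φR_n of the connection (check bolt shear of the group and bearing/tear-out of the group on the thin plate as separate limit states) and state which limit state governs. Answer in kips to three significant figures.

80.5 kips (bolt shear governs)

Bolt shear: A_b = π·1.125²/4 = 0.994 in²; R_n = 54 × 0.994 × 2 × 1 = 107.4 kips → 0.75 × 107.4 = 80.5 kips.
Bearing (1.2 l_c t F_u ≤ 2.4 d t F_u): upper limit = 2.4·1.125·0.625·65 = 109.7 kips.
  Edge l_c = 2.125 − 1.25/2 = 1.5 → r_n = 73.12 kips; interior l_c = 3.875 − 1.25 = 2.625 → r_n = 109.7 kips.
  R_n,bearing = 1·73.12 + 1·109.7 = 182.8 kips → 0.75 × 182.8 = 137 kips.
Bolt shear governs: 80.5 kips.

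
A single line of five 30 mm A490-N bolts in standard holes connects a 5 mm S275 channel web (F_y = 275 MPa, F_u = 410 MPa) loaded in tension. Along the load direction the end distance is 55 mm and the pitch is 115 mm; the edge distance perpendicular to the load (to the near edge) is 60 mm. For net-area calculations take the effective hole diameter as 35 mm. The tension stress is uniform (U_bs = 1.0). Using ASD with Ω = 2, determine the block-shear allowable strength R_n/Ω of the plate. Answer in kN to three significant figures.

Shear plane L_v = 55 + 4·115 = 515 mm; A_gv = 515 × 5 = 2575 mm².
A_nv = (515 − 4.5·35) × 5 = 1788 mm².
A_nt = (60 − 0.5·35) × 5 = 212.5 mm².
0.6 F_u A_nv = 439.7 kN; 0.6 F_y A_gv = 424.9 kN → shear yielding governs the shear term.
R_n = 424.9 + 1.0 × 410 × 212.5 / 1000 = 512 kN.
Allowable strength R_n/Ω = 512 / 2 = 256 kN.

256 kN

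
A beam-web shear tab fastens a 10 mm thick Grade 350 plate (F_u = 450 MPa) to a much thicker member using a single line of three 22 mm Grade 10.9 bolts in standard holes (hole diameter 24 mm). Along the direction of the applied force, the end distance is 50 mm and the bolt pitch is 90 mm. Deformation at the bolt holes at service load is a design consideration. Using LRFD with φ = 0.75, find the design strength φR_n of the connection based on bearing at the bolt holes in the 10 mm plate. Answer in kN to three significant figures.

Per bolt r_n = 1.2 l_c t F_u ≤ 2.4 d t F_u; upper limit = 2.4 × 22 × 10 × 450 / 1000 = 237.6 kN.
Edge bolt: l_c = 50 − 24/2 = 38 mm → 1.2 × 38 × 10 × 450 / 1000 = 205.2 → r_n = 205.2 kN.
Interior bolts: l_c = 90 − 24 = 66 mm → 1.2 × 66 × 10 × 450 / 1000 = 356.4 → r_n = 237.6 kN.
R_n = 1 × 205.2 + 2 × 237.6 = 680.4 kN.
Design strength φR_n = 0.75 × 680.4 = 510 kN.

510 kN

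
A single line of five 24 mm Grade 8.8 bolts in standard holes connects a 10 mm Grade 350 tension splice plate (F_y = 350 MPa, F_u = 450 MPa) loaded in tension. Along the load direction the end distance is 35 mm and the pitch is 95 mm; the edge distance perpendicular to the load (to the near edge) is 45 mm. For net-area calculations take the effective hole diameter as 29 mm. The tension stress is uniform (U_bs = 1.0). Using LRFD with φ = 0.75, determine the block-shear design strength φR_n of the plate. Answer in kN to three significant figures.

679 kN

Shear plane L_v = 35 + 4·95 = 415 mm; A_gv = 415 × 10 = 4150 mm².
A_nv = (415 − 4.5·29) × 10 = 2845 mm².
A_nt = (45 − 0.5·29) × 10 = 305 mm².
0.6 F_u A_nv = 768.1 kN; 0.6 F_y A_gv = 871.5 kN → shear rupture governs the shear term.
R_n = 768.1 + 1.0 × 450 × 305 / 1000 = 905.4 kN.
Design strength φR_n = 0.75 × 905.4 = 679 kN.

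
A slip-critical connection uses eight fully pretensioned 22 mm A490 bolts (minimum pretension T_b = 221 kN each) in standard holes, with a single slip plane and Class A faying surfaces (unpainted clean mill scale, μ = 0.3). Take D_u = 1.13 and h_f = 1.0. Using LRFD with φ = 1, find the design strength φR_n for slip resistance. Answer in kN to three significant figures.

R_n = μ · D_u · h_f · T_b · n_s · n_b = 0.3 × 1.13 × 1.0 × 221 × 1 × 8 = 599.4 kN.
Design strength φR_n = 1 × 599.4 = 599 kN.

599 kN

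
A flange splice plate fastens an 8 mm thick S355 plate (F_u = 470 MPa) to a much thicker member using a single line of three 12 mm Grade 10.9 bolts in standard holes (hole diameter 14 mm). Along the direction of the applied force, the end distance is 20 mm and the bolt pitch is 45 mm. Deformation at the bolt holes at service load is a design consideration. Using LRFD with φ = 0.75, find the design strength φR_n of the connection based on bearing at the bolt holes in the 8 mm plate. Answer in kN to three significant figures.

Per bolt r_n = 1.2 l_c t F_u ≤ 2.4 d t F_u; upper limit = 2.4 × 12 × 8 × 470 / 1000 = 108.3 kN.
Edge bolt: l_c = 20 − 14/2 = 13 mm → 1.2 × 13 × 8 × 470 / 1000 = 58.66 → r_n = 58.66 kN.
Interior bolts: l_c = 45 − 14 = 31 mm → 1.2 × 31 × 8 × 470 / 1000 = 139.9 → r_n = 108.3 kN.
R_n = 1 × 58.66 + 2 × 108.3 = 275.2 kN.
Design strength φR_n = 0.75 × 275.2 = 206 kN.

206 kN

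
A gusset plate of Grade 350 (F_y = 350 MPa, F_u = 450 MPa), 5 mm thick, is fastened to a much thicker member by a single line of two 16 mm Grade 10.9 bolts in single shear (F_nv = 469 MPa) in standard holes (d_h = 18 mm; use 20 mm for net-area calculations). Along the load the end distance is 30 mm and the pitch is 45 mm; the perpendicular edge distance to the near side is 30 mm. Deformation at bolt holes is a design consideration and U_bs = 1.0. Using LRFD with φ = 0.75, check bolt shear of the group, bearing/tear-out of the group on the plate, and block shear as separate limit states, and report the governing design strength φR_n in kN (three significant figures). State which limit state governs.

79.3 kN (block shear governs)

Bolt shear: A_b = π·16²/4 = 201.1 mm²; R_n = 469 × 201.1 × 2 × 1 / 1000 = 188.6 kN → 0.75 × 188.6 = 141 kN.
Bearing: edge l_c = 21, r_n = 56.7 kN; interior l_c = 27, r_n = 72.9 kN; R_n = 56.7 + 1·72.9 = 129.6 kN → 97.2 kN.
Block shear: A_gv = 375, A_nv = 225, A_nt = 100 mm²; R_n = min(0.6F_uA_nv, 0.6F_yA_gv) + U_bs·F_u·A_nt = 105.8 kN → 79.3 kN.
Block shear governs: 79.3 kN.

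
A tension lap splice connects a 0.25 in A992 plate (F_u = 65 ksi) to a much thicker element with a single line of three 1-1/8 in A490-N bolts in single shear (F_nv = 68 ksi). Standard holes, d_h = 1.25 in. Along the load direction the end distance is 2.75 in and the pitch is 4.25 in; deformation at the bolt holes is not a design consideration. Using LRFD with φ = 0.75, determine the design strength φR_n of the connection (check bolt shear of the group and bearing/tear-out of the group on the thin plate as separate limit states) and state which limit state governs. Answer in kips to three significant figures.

Bolt shear: A_b = π·1.125²/4 = 0.994 in²; R_n = 68 × 0.994 × 3 × 1 = 202.8 kips → 0.75 × 202.8 = 152 kips.
Bearing (1.5 l_c t F_u ≤ 3.0 d t F_u): upper limit = 3.0·1.125·0.25·65 = 54.84 kips.
  Edge l_c = 2.75 − 1.25/2 = 2.125 → r_n = 51.8 kips; interior l_c = 4.25 − 1.25 = 3 → r_n = 54.84 kips.
  R_n,bearing = 1·51.8 + 2·54.84 = 161.5 kips → 0.75 × 161.5 = 121 kips.
Bearing governs: 121 kips.

121 kips (bearing governs)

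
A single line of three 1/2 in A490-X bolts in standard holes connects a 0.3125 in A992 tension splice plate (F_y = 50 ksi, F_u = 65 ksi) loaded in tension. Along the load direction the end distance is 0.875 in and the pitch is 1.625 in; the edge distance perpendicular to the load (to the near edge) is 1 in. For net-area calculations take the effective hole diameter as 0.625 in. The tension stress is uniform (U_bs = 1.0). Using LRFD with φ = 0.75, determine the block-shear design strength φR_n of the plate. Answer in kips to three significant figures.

33.9 kips

Shear plane L_v = 0.875 + 2·1.625 = 4.125 in; A_gv = 4.125 × 0.3125 = 1.289 in².
A_nv = (4.125 − 2.5·0.625) × 0.3125 = 0.8008 in².
A_nt = (1 − 0.5·0.625) × 0.3125 = 0.2148 in².
0.6 F_u A_nv = 31.23 kips; 0.6 F_y A_gv = 38.67 kips → shear rupture governs the shear term.
R_n = 31.23 + 1.0 × 65 × 0.2148 = 45.2 kips.
Design strength φR_n = 0.75 × 45.2 = 33.9 kips.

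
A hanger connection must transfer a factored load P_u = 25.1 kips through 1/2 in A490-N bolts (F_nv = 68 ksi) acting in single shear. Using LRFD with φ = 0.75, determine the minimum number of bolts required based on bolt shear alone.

3 bolts

A_b = π·0.5²/4 = 0.1963 in².
Per-bolt design strength φR_n = 0.75 × 68 × 0.1963 × 1 = 10.01 kips.
n ≥ 25.1 / 10.01 = 2.507 → use 3 bolts.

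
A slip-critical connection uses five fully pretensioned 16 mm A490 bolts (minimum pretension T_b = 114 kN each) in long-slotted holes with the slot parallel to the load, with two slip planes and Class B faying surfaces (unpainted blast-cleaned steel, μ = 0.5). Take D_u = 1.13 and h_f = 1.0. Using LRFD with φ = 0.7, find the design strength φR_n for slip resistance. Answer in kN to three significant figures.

451 kN

R_n = μ · D_u · h_f · T_b · n_s · n_b = 0.5 × 1.13 × 1.0 × 114 × 2 × 5 = 644.1 kN.
Design strength φR_n = 0.7 × 644.1 = 451 kN.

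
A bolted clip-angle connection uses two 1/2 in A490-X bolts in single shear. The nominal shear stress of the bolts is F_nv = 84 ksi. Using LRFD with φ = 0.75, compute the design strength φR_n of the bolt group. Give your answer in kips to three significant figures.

24.7 kips

A_b = π × 0.5² / 4 = 0.1963 in².
R_n = F_nv · A_b · n · n_s = 84 × 0.1963 × 2 × 1 = 32.99 kips.
Design strength φR_n = 0.75 × 32.99 = 24.7 kips.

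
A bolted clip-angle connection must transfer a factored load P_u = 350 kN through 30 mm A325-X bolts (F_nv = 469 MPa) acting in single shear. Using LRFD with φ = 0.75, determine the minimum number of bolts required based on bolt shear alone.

A_b = π·30²/4 = 706.9 mm².
Per-bolt design strength φR_n = 0.75 × 469 × 706.9 × 1 / 1000 = 248.6 kN.
n ≥ 350 / 248.6 = 1.408 → use 2 bolts.

2 bolts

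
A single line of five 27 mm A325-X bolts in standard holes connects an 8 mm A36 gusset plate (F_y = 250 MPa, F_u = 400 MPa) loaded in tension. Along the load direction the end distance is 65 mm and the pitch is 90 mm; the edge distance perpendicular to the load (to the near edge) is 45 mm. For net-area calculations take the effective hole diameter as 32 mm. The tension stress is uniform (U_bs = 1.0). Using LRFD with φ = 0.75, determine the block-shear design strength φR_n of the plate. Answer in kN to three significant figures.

452 kN

Shear plane L_v = 65 + 4·90 = 425 mm; A_gv = 425 × 8 = 3400 mm².
A_nv = (425 − 4.5·32) × 8 = 2248 mm².
A_nt = (45 − 0.5·32) × 8 = 232 mm².
0.6 F_u A_nv = 539.5 kN; 0.6 F_y A_gv = 510 kN → shear yielding governs the shear term.
R_n = 510 + 1.0 × 400 × 232 / 1000 = 602.8 kN.
Design strength φR_n = 0.75 × 602.8 = 452 kN.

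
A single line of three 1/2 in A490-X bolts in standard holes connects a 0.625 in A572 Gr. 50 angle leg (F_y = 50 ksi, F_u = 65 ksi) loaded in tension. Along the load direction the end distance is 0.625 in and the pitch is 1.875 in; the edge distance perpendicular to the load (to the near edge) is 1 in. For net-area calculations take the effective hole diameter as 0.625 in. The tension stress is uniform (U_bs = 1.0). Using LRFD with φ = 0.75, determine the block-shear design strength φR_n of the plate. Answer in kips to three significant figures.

Shear plane L_v = 0.625 + 2·1.875 = 4.375 in; A_gv = 4.375 × 0.625 = 2.734 in².
A_nv = (4.375 − 2.5·0.625) × 0.625 = 1.758 in².
A_nt = (1 − 0.5·0.625) × 0.625 = 0.4297 in².
0.6 F_u A_nv = 68.55 kips; 0.6 F_y A_gv = 82.03 kips → shear rupture governs the shear term.
R_n = 68.55 + 1.0 × 65 × 0.4297 = 96.48 kips.
Design strength φR_n = 0.75 × 96.48 = 72.4 kips.

72.4 kips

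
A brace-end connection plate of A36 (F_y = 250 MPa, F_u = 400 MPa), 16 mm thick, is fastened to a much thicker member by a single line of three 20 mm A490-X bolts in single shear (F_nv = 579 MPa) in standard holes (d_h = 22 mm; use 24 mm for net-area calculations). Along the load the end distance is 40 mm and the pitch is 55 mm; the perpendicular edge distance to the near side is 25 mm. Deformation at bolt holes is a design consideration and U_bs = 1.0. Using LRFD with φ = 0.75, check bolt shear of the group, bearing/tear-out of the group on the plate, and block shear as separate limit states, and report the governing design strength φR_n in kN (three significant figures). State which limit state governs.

Bolt shear: A_b = π·20²/4 = 314.2 mm²; R_n = 579 × 314.2 × 3 × 1 / 1000 = 545.7 kN → 0.75 × 545.7 = 409 kN.
Bearing: edge l_c = 29, r_n = 222.7 kN; interior l_c = 33, r_n = 253.4 kN; R_n = 222.7 + 2·253.4 = 729.6 kN → 547 kN.
Block shear: A_gv = 2400, A_nv = 1440, A_nt = 208 mm²; R_n = min(0.6F_uA_nv, 0.6F_yA_gv) + U_bs·F_u·A_nt = 428.8 kN → 322 kN.
Block shear governs: 322 kN.

322 kN (block shear governs)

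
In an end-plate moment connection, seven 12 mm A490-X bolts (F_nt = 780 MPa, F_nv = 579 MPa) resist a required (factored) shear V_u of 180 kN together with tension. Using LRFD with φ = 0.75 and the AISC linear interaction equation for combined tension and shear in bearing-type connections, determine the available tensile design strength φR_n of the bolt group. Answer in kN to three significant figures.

360 kN

A_b = π·12²/4 = 113.1 mm²; f_rv = 180 × 1000 / (7 × 113.1) = 227.4 MPa.
F'_nt = 1.3 F_nt − (F_nt / φF_nv) f_rv = 1.3·780 − (780/(0.75·579))·227.4 = 605.6 MPa, capped at F_nt → F'_nt = 605.6 MPa.
R_n = F'_nt · A_b · n = 605.6 × 113.1 × 7 / 1000 = 479.4 kN.
Design strength φR_n = 0.75 × 479.4 = 360 kN.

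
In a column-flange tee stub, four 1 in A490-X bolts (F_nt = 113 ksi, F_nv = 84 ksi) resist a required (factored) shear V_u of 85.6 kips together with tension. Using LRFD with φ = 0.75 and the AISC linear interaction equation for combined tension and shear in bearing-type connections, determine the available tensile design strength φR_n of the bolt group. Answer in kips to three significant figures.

231 kips

A_b = π·1²/4 = 0.7854 in²; f_rv = 85.6 / (4 × 0.7854) = 27.25 ksi.
F'_nt = 1.3 F_nt − (F_nt / φF_nv) f_rv = 1.3·113 − (113/(0.75·84))·27.25 = 98.03 ksi, capped at F_nt → F'_nt = 98.03 ksi.
R_n = F'_nt · A_b · n = 98.03 × 0.7854 × 4 = 308 kips.
Design strength φR_n = 0.75 × 308 = 231 kips.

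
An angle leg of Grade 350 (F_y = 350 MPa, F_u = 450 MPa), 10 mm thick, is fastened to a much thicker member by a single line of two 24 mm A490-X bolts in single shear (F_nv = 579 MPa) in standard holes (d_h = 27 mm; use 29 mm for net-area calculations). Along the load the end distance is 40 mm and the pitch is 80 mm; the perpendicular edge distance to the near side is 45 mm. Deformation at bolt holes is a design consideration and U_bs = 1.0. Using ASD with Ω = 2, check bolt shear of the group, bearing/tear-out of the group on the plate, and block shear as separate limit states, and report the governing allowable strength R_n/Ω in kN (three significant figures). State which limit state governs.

172 kN (block shear governs)

Bolt shear: A_b = π·24²/4 = 452.4 mm²; R_n = 579 × 452.4 × 2 × 1 / 1000 = 523.9 kN → 523.9 / 2 = 262 kN.
Bearing: edge l_c = 26.5, r_n = 143.1 kN; interior l_c = 53, r_n = 259.2 kN; R_n = 143.1 + 1·259.2 = 402.3 kN → 201 kN.
Block shear: A_gv = 1200, A_nv = 765, A_nt = 305 mm²; R_n = min(0.6F_uA_nv, 0.6F_yA_gv) + U_bs·F_u·A_nt = 343.8 kN → 172 kN.
Block shear governs: 172 kN.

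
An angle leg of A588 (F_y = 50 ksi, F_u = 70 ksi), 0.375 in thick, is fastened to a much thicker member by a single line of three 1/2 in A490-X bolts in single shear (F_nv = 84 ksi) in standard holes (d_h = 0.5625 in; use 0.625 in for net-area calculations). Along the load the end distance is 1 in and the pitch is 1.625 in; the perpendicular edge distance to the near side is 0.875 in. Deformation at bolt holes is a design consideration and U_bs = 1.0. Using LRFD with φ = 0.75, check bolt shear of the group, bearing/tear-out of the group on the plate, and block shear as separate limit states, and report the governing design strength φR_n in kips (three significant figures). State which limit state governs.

Bolt shear: A_b = π·0.5²/4 = 0.1963 in²; R_n = 84 × 0.1963 × 3 × 1 = 49.48 kips → 0.75 × 49.48 = 37.1 kips.
Bearing: edge l_c = 0.7188, r_n = 22.64 kips; interior l_c = 1.062, r_n = 31.5 kips; R_n = 22.64 + 2·31.5 = 85.64 kips → 64.2 kips.
Block shear: A_gv = 1.594, A_nv = 1.008, A_nt = 0.2109 in²; R_n = min(0.6F_uA_nv, 0.6F_yA_gv) + U_bs·F_u·A_nt = 57.09 kips → 42.8 kips.
Bolt shear governs: 37.1 kips.

37.1 kips (bolt shear governs)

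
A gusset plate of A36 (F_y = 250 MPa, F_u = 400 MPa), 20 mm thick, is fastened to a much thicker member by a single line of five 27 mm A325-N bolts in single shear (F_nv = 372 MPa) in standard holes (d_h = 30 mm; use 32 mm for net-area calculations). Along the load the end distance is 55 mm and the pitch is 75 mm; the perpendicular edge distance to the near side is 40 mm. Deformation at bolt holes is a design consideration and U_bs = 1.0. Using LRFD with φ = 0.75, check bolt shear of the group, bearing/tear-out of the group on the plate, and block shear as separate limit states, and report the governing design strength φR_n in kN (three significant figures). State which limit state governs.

799 kN (bolt shear governs)

Bolt shear: A_b = π·27²/4 = 572.6 mm²; R_n = 372 × 572.6 × 5 × 1 / 1000 = 1065 kN → 0.75 × 1065 = 799 kN.
Bearing: edge l_c = 40, r_n = 384 kN; interior l_c = 45, r_n = 432 kN; R_n = 384 + 4·432 = 2112 kN → 1580 kN.
Block shear: A_gv = 7100, A_nv = 4220, A_nt = 480 mm²; R_n = min(0.6F_uA_nv, 0.6F_yA_gv) + U_bs·F_u·A_nt = 1205 kN → 904 kN.
Bolt shear governs: 799 kN.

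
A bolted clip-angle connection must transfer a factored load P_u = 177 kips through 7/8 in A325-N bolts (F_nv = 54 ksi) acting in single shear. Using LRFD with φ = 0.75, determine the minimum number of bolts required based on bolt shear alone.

A_b = π·0.875²/4 = 0.6013 in².
Per-bolt design strength φR_n = 0.75 × 54 × 0.6013 × 1 = 24.35 kips.
n ≥ 177 / 24.35 = 7.268 → use 8 bolts.

8 bolts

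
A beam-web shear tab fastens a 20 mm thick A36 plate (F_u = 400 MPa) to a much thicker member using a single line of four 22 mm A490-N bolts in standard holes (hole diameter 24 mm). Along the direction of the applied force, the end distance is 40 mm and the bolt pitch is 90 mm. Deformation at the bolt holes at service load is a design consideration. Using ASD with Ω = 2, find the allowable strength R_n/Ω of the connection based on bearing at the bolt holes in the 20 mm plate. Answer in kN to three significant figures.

Per bolt r_n = 1.2 l_c t F_u ≤ 2.4 d t F_u; upper limit = 2.4 × 22 × 20 × 400 / 1000 = 422.4 kN.
Edge bolt: l_c = 40 − 24/2 = 28 mm → 1.2 × 28 × 20 × 400 / 1000 = 268.8 → r_n = 268.8 kN.
Interior bolts: l_c = 90 − 24 = 66 mm → 1.2 × 66 × 20 × 400 / 1000 = 633.6 → r_n = 422.4 kN.
R_n = 1 × 268.8 + 3 × 422.4 = 1536 kN.
Allowable strength R_n/Ω = 1536 / 2 = 768 kN.

768 kN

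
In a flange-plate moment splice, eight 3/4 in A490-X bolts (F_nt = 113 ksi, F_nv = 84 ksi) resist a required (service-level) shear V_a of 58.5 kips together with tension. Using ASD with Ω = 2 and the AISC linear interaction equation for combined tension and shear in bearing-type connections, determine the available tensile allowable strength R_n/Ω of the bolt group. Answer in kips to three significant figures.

181 kips

A_b = π·0.75²/4 = 0.4418 in²; f_rv = 58.5 / (8 × 0.4418) = 16.55 ksi.
F'_nt = 1.3 F_nt − (Ω F_nt / F_nv) f_rv = 1.3·113 − (2·113/84)·16.55 = 102.4 ksi, capped at F_nt → F'_nt = 102.4 ksi.
R_n = F'_nt · A_b · n = 102.4 × 0.4418 × 8 = 361.8 kips.
Allowable strength R_n/Ω = 361.8 / 2 = 181 kips.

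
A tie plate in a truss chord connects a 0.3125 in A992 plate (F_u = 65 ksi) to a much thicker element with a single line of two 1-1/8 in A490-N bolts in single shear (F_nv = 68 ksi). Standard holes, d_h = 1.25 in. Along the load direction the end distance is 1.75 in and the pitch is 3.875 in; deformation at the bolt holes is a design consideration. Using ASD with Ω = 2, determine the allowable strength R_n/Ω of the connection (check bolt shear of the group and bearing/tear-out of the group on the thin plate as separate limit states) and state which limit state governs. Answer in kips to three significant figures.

41.1 kips (bearing governs)

Bolt shear: A_b = π·1.125²/4 = 0.994 in²; R_n = 68 × 0.994 × 2 × 1 = 135.2 kips → 135.2 / 2 = 67.6 kips.
Bearing (1.2 l_c t F_u ≤ 2.4 d t F_u): upper limit = 2.4·1.125·0.3125·65 = 54.84 kips.
  Edge l_c = 1.75 − 1.25/2 = 1.125 → r_n = 27.42 kips; interior l_c = 3.875 − 1.25 = 2.625 → r_n = 54.84 kips.
  R_n,bearing = 1·27.42 + 1·54.84 = 82.27 kips → 82.27 / 2 = 41.1 kips.
Bearing governs: 41.1 kips.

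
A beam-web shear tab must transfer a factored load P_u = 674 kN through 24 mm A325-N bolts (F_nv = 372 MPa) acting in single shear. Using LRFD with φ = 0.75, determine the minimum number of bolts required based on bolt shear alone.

6 bolts

A_b = π·24²/4 = 452.4 mm².
Per-bolt design strength φR_n = 0.75 × 372 × 452.4 × 1 / 1000 = 126.2 kN.
n ≥ 674 / 126.2 = 5.34 → use 6 bolts.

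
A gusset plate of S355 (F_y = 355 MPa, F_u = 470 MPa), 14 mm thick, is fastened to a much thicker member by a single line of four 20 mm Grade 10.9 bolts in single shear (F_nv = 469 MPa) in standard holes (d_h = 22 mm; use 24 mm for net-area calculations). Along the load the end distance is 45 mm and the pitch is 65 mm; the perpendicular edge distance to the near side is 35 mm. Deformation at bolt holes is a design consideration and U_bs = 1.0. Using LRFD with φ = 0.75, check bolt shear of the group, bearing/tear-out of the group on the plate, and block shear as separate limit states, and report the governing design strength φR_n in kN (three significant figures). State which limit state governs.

Bolt shear: A_b = π·20²/4 = 314.2 mm²; R_n = 469 × 314.2 × 4 × 1 / 1000 = 589.4 kN → 0.75 × 589.4 = 442 kN.
Bearing: edge l_c = 34, r_n = 268.5 kN; interior l_c = 43, r_n = 315.8 kN; R_n = 268.5 + 3·315.8 = 1216 kN → 912 kN.
Block shear: A_gv = 3360, A_nv = 2184, A_nt = 322 mm²; R_n = min(0.6F_uA_nv, 0.6F_yA_gv) + U_bs·F_u·A_nt = 767.2 kN → 575 kN.
Bolt shear governs: 442 kN.

442 kN (bolt shear governs)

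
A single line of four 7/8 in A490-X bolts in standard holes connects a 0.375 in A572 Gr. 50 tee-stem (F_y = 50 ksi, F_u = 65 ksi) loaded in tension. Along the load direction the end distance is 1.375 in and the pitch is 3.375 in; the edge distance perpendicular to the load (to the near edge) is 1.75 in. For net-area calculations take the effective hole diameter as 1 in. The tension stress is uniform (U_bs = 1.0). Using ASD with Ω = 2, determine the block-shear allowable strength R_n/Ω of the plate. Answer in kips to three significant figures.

73.7 kips

Shear plane L_v = 1.375 + 3·3.375 = 11.5 in; A_gv = 11.5 × 0.375 = 4.312 in².
A_nv = (11.5 − 3.5·1) × 0.375 = 3 in².
A_nt = (1.75 − 0.5·1) × 0.375 = 0.4688 in².
0.6 F_u A_nv = 117 kips; 0.6 F_y A_gv = 129.4 kips → shear rupture governs the shear term.
R_n = 117 + 1.0 × 65 × 0.4688 = 147.5 kips.
Allowable strength R_n/Ω = 147.5 / 2 = 73.7 kips.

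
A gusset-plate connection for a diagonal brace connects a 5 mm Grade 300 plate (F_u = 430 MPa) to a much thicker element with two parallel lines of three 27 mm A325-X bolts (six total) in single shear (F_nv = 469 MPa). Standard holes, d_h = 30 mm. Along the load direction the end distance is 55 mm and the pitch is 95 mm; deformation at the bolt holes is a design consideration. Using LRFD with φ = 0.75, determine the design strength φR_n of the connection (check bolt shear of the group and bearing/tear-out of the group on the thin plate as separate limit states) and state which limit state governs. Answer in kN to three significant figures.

Bolt shear: A_b = π·27²/4 = 572.6 mm²; R_n = 469 × 572.6 × 6 × 1 / 1000 = 1611 kN → 0.75 × 1611 = 1210 kN.
Bearing (1.2 l_c t F_u ≤ 2.4 d t F_u): upper limit = 2.4·27·5·430 / 1000 = 139.3 kN.
  Edge l_c = 55 − 30/2 = 40 → r_n = 103.2 kN; interior l_c = 95 − 30 = 65 → r_n = 139.3 kN.
  R_n,bearing = 2·103.2 + 4·139.3 = 763.7 kN → 0.75 × 763.7 = 573 kN.
Bearing governs: 573 kN.

573 kN (bearing governs)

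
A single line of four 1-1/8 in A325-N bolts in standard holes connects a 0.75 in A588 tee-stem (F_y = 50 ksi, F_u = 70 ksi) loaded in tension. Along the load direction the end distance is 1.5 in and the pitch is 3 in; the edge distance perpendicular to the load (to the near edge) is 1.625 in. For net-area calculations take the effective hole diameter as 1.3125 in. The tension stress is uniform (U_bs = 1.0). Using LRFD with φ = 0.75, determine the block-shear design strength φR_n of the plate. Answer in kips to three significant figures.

178 kips

Shear plane L_v = 1.5 + 3·3 = 10.5 in; A_gv = 10.5 × 0.75 = 7.875 in².
A_nv = (10.5 − 3.5·1.3125) × 0.75 = 4.43 in².
A_nt = (1.625 − 0.5·1.3125) × 0.75 = 0.7266 in².
0.6 F_u A_nv = 186 kips; 0.6 F_y A_gv = 236.2 kips → shear rupture governs the shear term.
R_n = 186 + 1.0 × 70 × 0.7266 = 236.9 kips.
Design strength φR_n = 0.75 × 236.9 = 178 kips.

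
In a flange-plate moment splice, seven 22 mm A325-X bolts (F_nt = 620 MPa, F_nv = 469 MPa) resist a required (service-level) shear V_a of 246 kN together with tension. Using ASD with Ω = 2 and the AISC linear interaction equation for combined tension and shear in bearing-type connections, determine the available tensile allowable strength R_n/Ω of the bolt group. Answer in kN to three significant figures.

A_b = π·22²/4 = 380.1 mm²; f_rv = 246 × 1000 / (7 × 380.1) = 92.45 MPa.
F'_nt = 1.3 F_nt − (Ω F_nt / F_nv) f_rv = 1.3·620 − (2·620/469)·92.45 = 561.6 MPa, capped at F_nt → F'_nt = 561.6 MPa.
R_n = F'_nt · A_b · n = 561.6 × 380.1 × 7 / 1000 = 1494 kN.
Allowable strength R_n/Ω = 1494 / 2 = 747 kN.

747 kN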